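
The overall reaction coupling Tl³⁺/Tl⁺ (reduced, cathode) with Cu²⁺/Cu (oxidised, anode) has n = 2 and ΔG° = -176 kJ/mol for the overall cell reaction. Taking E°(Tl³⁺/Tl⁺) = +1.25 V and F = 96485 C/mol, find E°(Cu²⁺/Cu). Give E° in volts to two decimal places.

+0.34 V

E°cell = −ΔG°/(nF) = −(-176×10³)/((2)(96485)) = +0.912 V.
Since Tl³⁺/Tl⁺ is the cathode and Cu²⁺/Cu the anode, E°cell = E°(Tl³⁺/Tl⁺) − E°(Cu²⁺/Cu).
So E°(Cu²⁺/Cu) = E°(Tl³⁺/Tl⁺) − E°cell = (+1.25) − (+0.912) = +0.34 V.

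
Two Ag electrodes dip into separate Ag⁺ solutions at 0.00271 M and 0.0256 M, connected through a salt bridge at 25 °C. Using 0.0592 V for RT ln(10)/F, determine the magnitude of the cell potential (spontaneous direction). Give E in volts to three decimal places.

For a concentration cell E°cell = 0. The 0.0256 M side is the cathode (reduction is favoured where [Ag⁺] is higher).
With n = 1, E = −(0.0592/1) log([Ag⁺]ₐₙ/[Ag⁺]꜀ₐₜ) = −(0.0592/1) log(0.00271/0.0256) = −(0.0592/1)(-0.975) = +0.058 V.

+0.058 V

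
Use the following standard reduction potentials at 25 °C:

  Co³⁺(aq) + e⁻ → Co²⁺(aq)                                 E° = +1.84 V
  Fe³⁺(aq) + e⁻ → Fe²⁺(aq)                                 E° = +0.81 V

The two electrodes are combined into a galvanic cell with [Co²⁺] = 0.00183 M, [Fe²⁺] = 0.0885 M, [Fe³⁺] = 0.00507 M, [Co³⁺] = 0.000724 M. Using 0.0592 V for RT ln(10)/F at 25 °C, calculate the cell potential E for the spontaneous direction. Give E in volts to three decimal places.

+1.080 V

Co³⁺/Co²⁺ is the cathode (higher E°), Fe³⁺/Fe²⁺ the anode: E°cell = +1.84 − (+0.81) = +1.03 V, n = 1.
Overall: Co³⁺(aq) + Fe²⁺(aq) → Co²⁺(aq) + Fe³⁺(aq)
Q = [Co²⁺]·[Fe³⁺] / ([Co³⁺]·[Fe²⁺]); log Q = -0.839.
E = E° − (0.0592/n) log Q = +1.03 − (0.0592/1)(-0.839) = +1.080 V.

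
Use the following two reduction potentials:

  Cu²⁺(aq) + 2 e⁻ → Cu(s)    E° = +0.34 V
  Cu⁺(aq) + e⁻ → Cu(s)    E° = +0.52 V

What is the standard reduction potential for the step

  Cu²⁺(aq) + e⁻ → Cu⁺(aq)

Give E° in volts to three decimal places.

+0.160 V

Sequential free energies add, so n₃E°₃ = n₁E°₁ + n₂E°₂.
With n₃ = 2, and the known step contributing 1×(+0.52) V, the unknown satisfies 1·E° = 2×(+0.34) − 1×(+0.52) = +0.160.
E° = +0.160 / 1 = +0.160 V.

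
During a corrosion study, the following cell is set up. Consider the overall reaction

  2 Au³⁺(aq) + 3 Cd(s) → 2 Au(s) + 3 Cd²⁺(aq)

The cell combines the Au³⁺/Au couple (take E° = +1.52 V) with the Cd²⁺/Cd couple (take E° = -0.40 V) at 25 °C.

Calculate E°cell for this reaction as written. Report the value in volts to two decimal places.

+1.92 V

The Au³⁺/Au couple has the higher reduction potential, so it is the cathode; Cd²⁺/Cd is oxidised at the anode.
E°cell = E°(cathode) − E°(anode) = (+1.52) − (-0.40) = +1.92 V.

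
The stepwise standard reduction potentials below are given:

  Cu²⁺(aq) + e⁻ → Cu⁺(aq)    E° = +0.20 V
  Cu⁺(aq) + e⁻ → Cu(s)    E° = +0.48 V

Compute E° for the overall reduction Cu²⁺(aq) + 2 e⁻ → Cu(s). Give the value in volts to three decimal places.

+0.340 V

Adding the free-energy changes (−nFE°) of the two steps gives −n₃FE°₃ = −n₁FE°₁ − n₂FE°₂.
E°₃ = (1×+0.20 + 1×+0.48) / 2 = (+0.680) / 2 = +0.340 V.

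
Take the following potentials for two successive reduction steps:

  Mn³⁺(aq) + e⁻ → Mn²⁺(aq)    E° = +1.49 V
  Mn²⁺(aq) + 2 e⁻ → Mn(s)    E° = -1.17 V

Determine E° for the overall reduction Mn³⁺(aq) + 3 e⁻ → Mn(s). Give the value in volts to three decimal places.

-0.283 V

Since ΔG° = −nFE° is additive over sequential reductions, n₃E°₃ = n₁E°₁ + n₂E°₂.
E°₃ = (1×+1.49 + 2×-1.17) / 3 = (-0.850) / 3 = -0.283 V.
E° values themselves are not directly additive — weighting by electron count is essential.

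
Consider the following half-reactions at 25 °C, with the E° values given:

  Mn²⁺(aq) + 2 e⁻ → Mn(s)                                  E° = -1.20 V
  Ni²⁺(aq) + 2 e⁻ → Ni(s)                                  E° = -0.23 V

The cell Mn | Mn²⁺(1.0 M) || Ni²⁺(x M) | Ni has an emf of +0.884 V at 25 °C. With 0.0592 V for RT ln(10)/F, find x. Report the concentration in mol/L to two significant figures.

Ni²⁺/Ni is the cathode, Mn²⁺/Mn the anode: E°cell = +0.97 V, n = 2.
Overall reaction: Ni²⁺(aq) + Mn(s) → Ni(s) + Mn²⁺(aq); Q = [Mn²⁺]^1/[Ni²⁺]^1.
From E = E° − (0.0592/n) log Q: log Q = (E° − E)·n/0.0592 = (+0.97 − (+0.884))·2/0.0592 = 2.9054.
So 1·log[Ni²⁺] = 1·log(1) − log Q = 0.0000 − (2.9054) = -2.9054; [Ni²⁺] = 10^(-2.9054) ≈ 0.0012 M.

0.0012 M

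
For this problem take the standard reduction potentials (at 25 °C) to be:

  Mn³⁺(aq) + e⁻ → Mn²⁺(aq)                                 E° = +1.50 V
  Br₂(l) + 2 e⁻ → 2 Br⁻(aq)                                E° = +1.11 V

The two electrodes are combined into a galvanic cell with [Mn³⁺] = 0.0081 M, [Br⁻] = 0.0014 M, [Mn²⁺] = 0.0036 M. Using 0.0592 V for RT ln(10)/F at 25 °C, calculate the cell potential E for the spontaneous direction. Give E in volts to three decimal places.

+0.242 V

Mn³⁺/Mn²⁺ is the cathode (higher E°), Br₂/Br⁻ the anode: E°cell = +1.50 − (+1.11) = +0.39 V, n = 2.
Overall: 2 Mn³⁺(aq) + 2 Br⁻(aq) → 2 Mn²⁺(aq) + Br₂(l)
Q = [Mn²⁺]^2 / ([Mn³⁺]^2·[Br⁻]^2); log Q = 5.003.
E = E° − (0.0592/n) log Q = +0.39 − (0.0592/2)(5.003) = +0.242 V.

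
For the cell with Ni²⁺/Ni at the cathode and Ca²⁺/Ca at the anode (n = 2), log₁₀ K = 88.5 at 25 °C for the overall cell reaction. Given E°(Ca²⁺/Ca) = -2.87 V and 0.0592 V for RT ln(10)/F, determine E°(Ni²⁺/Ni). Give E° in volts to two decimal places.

-0.25 V

E°cell = (0.0592/n)·log K = (0.0592/2)(88.5) = +2.620 V.
Since Ni²⁺/Ni is the cathode and Ca²⁺/Ca the anode, E°cell = E°(Ni²⁺/Ni) − E°(Ca²⁺/Ca).
So E°(Ni²⁺/Ni) = E°cell + E°(Ca²⁺/Ca) = +2.620 + (-2.87) = -0.25 V.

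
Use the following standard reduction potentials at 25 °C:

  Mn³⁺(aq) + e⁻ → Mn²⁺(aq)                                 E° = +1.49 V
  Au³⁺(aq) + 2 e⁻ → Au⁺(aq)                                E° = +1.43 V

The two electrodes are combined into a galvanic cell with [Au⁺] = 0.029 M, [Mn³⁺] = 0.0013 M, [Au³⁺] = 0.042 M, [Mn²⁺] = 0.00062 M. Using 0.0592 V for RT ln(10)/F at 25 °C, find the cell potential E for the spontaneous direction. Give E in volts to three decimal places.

Mn³⁺/Mn²⁺ is the cathode (higher E°), Au³⁺/Au⁺ the anode: E°cell = +1.49 − (+1.43) = +0.06 V, n = 2.
Overall: 2 Mn³⁺(aq) + Au⁺(aq) → 2 Mn²⁺(aq) + Au³⁺(aq)
Q = [Mn²⁺]^2·[Au³⁺] / ([Mn³⁺]^2·[Au⁺]); log Q = -0.482.
E = E° − (0.0592/n) log Q = +0.06 − (0.0592/2)(-0.482) = +0.074 V.

+0.074 V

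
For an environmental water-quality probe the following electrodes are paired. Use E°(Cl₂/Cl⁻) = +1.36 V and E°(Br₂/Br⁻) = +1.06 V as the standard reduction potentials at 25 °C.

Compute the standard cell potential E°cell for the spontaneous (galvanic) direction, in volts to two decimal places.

+0.30 V

The Cl₂/Cl⁻ couple has the higher reduction potential, so it is the cathode; Br₂/Br⁻ is oxidised at the anode.
E°cell = E°(cathode) − E°(anode) = (+1.36) − (+1.06) = +0.30 V.
Since E°cell > 0, the reaction is spontaneous under standard conditions.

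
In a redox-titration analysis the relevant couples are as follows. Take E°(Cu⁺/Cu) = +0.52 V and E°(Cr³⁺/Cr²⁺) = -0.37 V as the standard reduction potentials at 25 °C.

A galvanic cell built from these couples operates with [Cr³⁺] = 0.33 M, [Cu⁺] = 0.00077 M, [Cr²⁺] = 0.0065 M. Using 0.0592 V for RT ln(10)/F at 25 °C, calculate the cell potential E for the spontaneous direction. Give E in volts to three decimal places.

Cu⁺/Cu is the cathode (higher E°), Cr³⁺/Cr²⁺ the anode: E°cell = +0.52 − (-0.37) = +0.89 V, n = 1.
Overall: Cu⁺(aq) + Cr²⁺(aq) → Cu(s) + Cr³⁺(aq)
Q = [Cr³⁺] / ([Cu⁺]·[Cr²⁺]); log Q = 4.819.
E = E° − (0.0592/n) log Q = +0.89 − (0.0592/1)(4.819) = +0.605 V.

+0.605 V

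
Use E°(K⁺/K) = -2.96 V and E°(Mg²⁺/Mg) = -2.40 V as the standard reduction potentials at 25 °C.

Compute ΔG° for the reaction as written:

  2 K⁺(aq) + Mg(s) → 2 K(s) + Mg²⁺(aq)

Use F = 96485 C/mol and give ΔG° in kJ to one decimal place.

+108.1 kJ

As written, K⁺/K is reduced (cathode) and Mg²⁺/Mg is oxidised (anode), so E°cell = (-2.96) − (-2.40) = -0.56 V.
Balancing electrons gives n = 2.
ΔG° = −nFE° = −(2)(96485)(-0.56) = 108,063 J = +108.1 kJ.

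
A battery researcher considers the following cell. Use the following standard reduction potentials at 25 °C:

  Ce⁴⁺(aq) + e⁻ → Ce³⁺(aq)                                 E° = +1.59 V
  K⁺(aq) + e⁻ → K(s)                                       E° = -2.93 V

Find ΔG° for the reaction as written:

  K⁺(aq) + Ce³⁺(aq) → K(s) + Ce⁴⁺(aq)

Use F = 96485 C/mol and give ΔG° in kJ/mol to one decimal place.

+436.1 kJ/mol

As written, K⁺/K is reduced (cathode) and Ce⁴⁺/Ce³⁺ is oxidised (anode), so E°cell = (-2.93) − (+1.59) = -4.52 V.
Balancing electrons gives n = 1.
ΔG° = −nFE° = −(1)(96485)(-4.52) = 436,112 J = +436.1 kJ/mol.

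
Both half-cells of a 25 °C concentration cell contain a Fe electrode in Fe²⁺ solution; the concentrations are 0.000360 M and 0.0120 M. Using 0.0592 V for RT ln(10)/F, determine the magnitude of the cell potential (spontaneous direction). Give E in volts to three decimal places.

+0.045 V

For a concentration cell E°cell = 0. The 0.0120 M side is the cathode (reduction is favoured where [Fe²⁺] is higher).
With n = 2, E = −(0.0592/2) log([Fe²⁺]ₐₙ/[Fe²⁺]꜀ₐₜ) = −(0.0592/2) log(0.00036/0.012) = −(0.0592/2)(-1.523) = +0.045 V.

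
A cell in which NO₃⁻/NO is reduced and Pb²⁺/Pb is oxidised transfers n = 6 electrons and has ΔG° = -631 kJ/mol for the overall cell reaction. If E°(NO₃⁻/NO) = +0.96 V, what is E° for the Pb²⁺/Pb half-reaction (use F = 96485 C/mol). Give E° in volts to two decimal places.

-0.13 V

E°cell = −ΔG°/(nF) = −(-631×10³)/((6)(96485)) = +1.090 V.
Since NO₃⁻/NO is the cathode and Pb²⁺/Pb the anode, E°cell = E°(NO₃⁻/NO) − E°(Pb²⁺/Pb).
So E°(Pb²⁺/Pb) = E°(NO₃⁻/NO) − E°cell = (+0.96) − (+1.090) = -0.13 V.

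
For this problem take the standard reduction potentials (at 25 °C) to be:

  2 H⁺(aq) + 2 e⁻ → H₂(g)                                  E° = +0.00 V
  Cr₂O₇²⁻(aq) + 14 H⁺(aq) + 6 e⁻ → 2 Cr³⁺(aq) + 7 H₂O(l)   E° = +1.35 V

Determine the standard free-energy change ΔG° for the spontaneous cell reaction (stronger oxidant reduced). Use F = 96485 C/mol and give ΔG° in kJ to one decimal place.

-781.5 kJ

Cr₂O₇²⁻/Cr³⁺ (E° = +1.35 V) is the cathode; H⁺/H₂ (E° = +0.00 V) is the anode, so E°cell = +1.35 V.
Balancing electrons gives n = 6 (lcm of 6 and 2).
ΔG° = −nFE° = −(6)(96485)(+1.35) = -781,528 J = -781.5 kJ.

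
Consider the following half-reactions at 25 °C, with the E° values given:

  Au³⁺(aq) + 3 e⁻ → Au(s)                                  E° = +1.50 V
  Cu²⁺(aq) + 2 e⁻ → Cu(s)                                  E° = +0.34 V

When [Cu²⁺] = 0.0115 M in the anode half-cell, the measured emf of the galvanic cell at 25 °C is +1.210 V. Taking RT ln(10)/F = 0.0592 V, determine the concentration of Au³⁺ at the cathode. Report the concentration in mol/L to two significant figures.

0.42 M

Au³⁺/Au is the cathode, Cu²⁺/Cu the anode: E°cell = +1.16 V, n = 6.
Overall reaction: 2 Au³⁺(aq) + 3 Cu(s) → 2 Au(s) + 3 Cu²⁺(aq); Q = [Cu²⁺]^3/[Au³⁺]^2.
From E = E° − (0.0592/n) log Q: log Q = (E° − E)·n/0.0592 = (+1.16 − (+1.210))·6/0.0592 = -5.0676.
So 2·log[Au³⁺] = 3·log(0.0115) − log Q = -5.8179 − (-5.0676) = -0.7503; log[Au³⁺] = -0.7503 / 2 = -0.3751; [Au³⁺] = 10^(-0.3751) ≈ 0.42 M.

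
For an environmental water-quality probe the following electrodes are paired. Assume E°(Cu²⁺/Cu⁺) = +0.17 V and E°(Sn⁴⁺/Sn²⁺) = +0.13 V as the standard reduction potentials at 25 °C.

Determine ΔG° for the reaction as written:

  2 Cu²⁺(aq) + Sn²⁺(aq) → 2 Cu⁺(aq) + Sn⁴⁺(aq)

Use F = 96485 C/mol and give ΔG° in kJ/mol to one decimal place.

-7.7 kJ/mol

As written, Cu²⁺/Cu⁺ is reduced (cathode) and Sn⁴⁺/Sn²⁺ is oxidised (anode), so E°cell = (+0.17) − (+0.13) = +0.04 V.
Balancing electrons gives n = 2.
ΔG° = −nFE° = −(2)(96485)(+0.04) = -7,719 J = -7.7 kJ/mol.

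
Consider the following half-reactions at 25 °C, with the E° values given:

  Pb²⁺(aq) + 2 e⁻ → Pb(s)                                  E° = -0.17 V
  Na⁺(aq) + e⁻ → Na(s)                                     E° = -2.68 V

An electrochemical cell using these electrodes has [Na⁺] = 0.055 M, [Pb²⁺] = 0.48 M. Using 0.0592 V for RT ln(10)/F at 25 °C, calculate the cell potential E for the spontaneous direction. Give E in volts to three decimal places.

+2.575 V

Pb²⁺/Pb is the cathode (higher E°), Na⁺/Na the anode: E°cell = -0.17 − (-2.68) = +2.51 V, n = 2.
Overall: Pb²⁺(aq) + 2 Na(s) → Pb(s) + 2 Na⁺(aq)
Q = [Na⁺]^2 / ([Pb²⁺]); log Q = -2.201.
E = E° − (0.0592/n) log Q = +2.51 − (0.0592/2)(-2.201) = +2.575 V.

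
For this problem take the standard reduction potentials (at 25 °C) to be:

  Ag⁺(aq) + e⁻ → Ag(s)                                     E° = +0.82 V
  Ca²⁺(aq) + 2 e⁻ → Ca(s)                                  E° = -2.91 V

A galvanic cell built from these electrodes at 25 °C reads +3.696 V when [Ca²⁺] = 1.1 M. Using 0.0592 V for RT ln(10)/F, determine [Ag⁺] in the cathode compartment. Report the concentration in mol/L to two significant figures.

Ag⁺/Ag is the cathode, Ca²⁺/Ca the anode: E°cell = +3.73 V, n = 2.
Overall reaction: 2 Ag⁺(aq) + Ca(s) → 2 Ag(s) + Ca²⁺(aq); Q = [Ca²⁺]^1/[Ag⁺]^2.
From E = E° − (0.0592/n) log Q: log Q = (E° − E)·n/0.0592 = (+3.73 − (+3.696))·2/0.0592 = 1.1486.
So 2·log[Ag⁺] = 1·log(1.1) − log Q = 0.0414 − (1.1486) = -1.1072; log[Ag⁺] = -1.1072 / 2 = -0.5536; [Ag⁺] = 10^(-0.5536) ≈ 0.28 M.

0.28 M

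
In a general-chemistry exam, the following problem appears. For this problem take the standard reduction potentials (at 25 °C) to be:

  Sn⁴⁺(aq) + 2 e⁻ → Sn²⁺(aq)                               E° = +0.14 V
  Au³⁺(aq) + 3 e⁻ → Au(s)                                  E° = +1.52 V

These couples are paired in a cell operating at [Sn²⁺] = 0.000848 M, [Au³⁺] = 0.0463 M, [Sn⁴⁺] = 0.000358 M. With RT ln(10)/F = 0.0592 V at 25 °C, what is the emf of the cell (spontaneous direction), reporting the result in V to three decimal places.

Au³⁺/Au is the cathode (higher E°), Sn⁴⁺/Sn²⁺ the anode: E°cell = +1.52 − (+0.14) = +1.38 V, n = 6.
Overall: 2 Au³⁺(aq) + 3 Sn²⁺(aq) → 2 Au(s) + 3 Sn⁴⁺(aq)
Q = [Sn⁴⁺]^3 / ([Au³⁺]^2·[Sn²⁺]^3); log Q = 1.545.
E = E° − (0.0592/n) log Q = +1.38 − (0.0592/6)(1.545) = +1.365 V.

+1.365 V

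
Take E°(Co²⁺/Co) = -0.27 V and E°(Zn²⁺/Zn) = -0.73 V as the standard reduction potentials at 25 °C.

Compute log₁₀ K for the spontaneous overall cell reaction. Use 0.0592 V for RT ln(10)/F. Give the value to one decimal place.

15.5

Cathode: Co²⁺/Co; anode: Zn²⁺/Zn. E°cell = +0.46 V, n = 2.
log K = nE°cell / 0.0592 = (2)(+0.46) / 0.0592 = 15.5.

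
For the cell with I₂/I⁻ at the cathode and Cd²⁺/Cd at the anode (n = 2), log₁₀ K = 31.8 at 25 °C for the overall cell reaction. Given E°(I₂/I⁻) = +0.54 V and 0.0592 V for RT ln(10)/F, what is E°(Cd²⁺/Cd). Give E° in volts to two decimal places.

-0.40 V

E°cell = (0.0592/n)·log K = (0.0592/2)(31.8) = +0.941 V.
Since I₂/I⁻ is the cathode and Cd²⁺/Cd the anode, E°cell = E°(I₂/I⁻) − E°(Cd²⁺/Cd).
So E°(Cd²⁺/Cd) = E°(I₂/I⁻) − E°cell = (+0.54) − (+0.941) = -0.40 V.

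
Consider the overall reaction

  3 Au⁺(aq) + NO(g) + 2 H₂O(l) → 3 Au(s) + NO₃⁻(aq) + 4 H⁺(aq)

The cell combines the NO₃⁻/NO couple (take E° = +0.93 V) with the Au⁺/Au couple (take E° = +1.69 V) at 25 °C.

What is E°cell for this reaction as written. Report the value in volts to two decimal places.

The Au⁺/Au couple has the higher reduction potential, so it is the cathode; NO₃⁻/NO is oxidised at the anode.
E°cell = E°(cathode) − E°(anode) = (+1.69) − (+0.93) = +0.76 V.
Since E°cell > 0, the reaction is spontaneous under standard conditions.

+0.76 V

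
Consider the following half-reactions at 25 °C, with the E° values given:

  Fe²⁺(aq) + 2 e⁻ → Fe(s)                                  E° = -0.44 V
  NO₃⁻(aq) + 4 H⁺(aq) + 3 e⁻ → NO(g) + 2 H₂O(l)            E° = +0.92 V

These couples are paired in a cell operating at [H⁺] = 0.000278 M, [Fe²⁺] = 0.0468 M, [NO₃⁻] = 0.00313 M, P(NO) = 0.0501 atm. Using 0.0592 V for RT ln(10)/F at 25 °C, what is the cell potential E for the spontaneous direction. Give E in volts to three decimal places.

NO₃⁻/NO is the cathode (higher E°), Fe²⁺/Fe the anode: E°cell = +0.92 − (-0.44) = +1.36 V, n = 6.
Overall: 2 NO₃⁻(aq) + 8 H⁺(aq) + 3 Fe(s) → 2 NO(g) + 4 H₂O(l) + 3 Fe²⁺(aq)
Q = P(NO)^2·[Fe²⁺]^3 / ([NO₃⁻]^2·[H⁺]^8); log Q = 26.867.
E = E° − (0.0592/n) log Q = +1.36 − (0.0592/6)(26.867) = +1.095 V.

+1.095 V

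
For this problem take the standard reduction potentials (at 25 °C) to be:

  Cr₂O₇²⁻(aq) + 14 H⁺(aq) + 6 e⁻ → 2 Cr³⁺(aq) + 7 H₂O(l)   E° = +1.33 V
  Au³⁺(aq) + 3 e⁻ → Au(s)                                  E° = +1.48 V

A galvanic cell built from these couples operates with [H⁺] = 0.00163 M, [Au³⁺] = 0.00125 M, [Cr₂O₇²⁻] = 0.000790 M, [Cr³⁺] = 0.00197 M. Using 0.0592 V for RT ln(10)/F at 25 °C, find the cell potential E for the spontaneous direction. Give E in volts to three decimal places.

Au³⁺/Au is the cathode (higher E°), Cr₂O₇²⁻/Cr³⁺ the anode: E°cell = +1.48 − (+1.33) = +0.15 V, n = 6.
Overall: 2 Au³⁺(aq) + 2 Cr³⁺(aq) + 7 H₂O(l) → 2 Au(s) + Cr₂O₇²⁻(aq) + 14 H⁺(aq)
Q = [Cr₂O₇²⁻]·[H⁺]^14 / ([Au³⁺]^2·[Cr³⁺]^2); log Q = -30.914.
E = E° − (0.0592/n) log Q = +0.15 − (0.0592/6)(-30.914) = +0.455 V.

+0.455 V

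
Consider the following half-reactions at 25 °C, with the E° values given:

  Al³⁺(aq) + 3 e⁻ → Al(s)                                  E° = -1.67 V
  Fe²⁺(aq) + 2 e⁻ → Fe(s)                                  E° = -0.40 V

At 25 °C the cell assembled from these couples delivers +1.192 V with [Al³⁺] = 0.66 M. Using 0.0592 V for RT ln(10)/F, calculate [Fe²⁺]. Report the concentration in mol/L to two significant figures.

Fe²⁺/Fe is the cathode, Al³⁺/Al the anode: E°cell = +1.27 V, n = 6.
Overall reaction: 3 Fe²⁺(aq) + 2 Al(s) → 3 Fe(s) + 2 Al³⁺(aq); Q = [Al³⁺]^2/[Fe²⁺]^3.
From E = E° − (0.0592/n) log Q: log Q = (E° − E)·n/0.0592 = (+1.27 − (+1.192))·6/0.0592 = 7.9054.
So 3·log[Fe²⁺] = 2·log(0.66) − log Q = -0.3609 − (7.9054) = -8.2663; log[Fe²⁺] = -8.2663 / 3 = -2.7554; [Fe²⁺] = 10^(-2.7554) ≈ 0.0018 M.

0.0018 M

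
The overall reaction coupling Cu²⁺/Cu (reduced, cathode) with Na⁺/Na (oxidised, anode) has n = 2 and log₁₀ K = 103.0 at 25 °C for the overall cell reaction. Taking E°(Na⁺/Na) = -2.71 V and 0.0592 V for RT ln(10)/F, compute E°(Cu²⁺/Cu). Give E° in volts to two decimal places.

E°cell = (0.0592/n)·log K = (0.0592/2)(103.0) = +3.049 V.
Since Cu²⁺/Cu is the cathode and Na⁺/Na the anode, E°cell = E°(Cu²⁺/Cu) − E°(Na⁺/Na).
So E°(Cu²⁺/Cu) = E°cell + E°(Na⁺/Na) = +3.049 + (-2.71) = +0.34 V.

+0.34 V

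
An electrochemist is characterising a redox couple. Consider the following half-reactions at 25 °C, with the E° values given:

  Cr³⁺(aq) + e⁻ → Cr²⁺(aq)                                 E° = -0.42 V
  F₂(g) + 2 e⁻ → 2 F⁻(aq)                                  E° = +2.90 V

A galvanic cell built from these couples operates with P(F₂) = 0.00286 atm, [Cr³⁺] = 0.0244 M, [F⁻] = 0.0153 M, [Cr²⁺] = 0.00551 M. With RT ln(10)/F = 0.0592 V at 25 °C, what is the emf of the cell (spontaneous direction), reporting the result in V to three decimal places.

F₂/F⁻ is the cathode (higher E°), Cr³⁺/Cr²⁺ the anode: E°cell = +2.90 − (-0.42) = +3.32 V, n = 2.
Overall: F₂(g) + 2 Cr²⁺(aq) → 2 F⁻(aq) + 2 Cr³⁺(aq)
Q = [F⁻]^2·[Cr³⁺]^2 / (P(F₂)·[Cr²⁺]^2); log Q = 0.205.
E = E° − (0.0592/n) log Q = +3.32 − (0.0592/2)(0.205) = +3.314 V.

+3.314 V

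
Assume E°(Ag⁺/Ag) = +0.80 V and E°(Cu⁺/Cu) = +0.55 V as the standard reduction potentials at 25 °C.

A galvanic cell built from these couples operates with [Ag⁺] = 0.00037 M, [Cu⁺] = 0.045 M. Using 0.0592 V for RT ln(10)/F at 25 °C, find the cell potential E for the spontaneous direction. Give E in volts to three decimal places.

Ag⁺/Ag is the cathode (higher E°), Cu⁺/Cu the anode: E°cell = +0.80 − (+0.55) = +0.25 V, n = 1.
Overall: Ag⁺(aq) + Cu(s) → Ag(s) + Cu⁺(aq)
Q = [Cu⁺] / ([Ag⁺]); log Q = 2.085.
E = E° − (0.0592/n) log Q = +0.25 − (0.0592/1)(2.085) = +0.127 V.

+0.127 V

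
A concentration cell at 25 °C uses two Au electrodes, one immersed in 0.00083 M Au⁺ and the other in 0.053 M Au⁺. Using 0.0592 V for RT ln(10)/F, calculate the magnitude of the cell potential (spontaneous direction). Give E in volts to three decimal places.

+0.107 V

For a concentration cell E°cell = 0. The 0.053 M side is the cathode (reduction is favoured where [Au⁺] is higher).
With n = 1, E = −(0.0592/1) log([Au⁺]ₐₙ/[Au⁺]꜀ₐₜ) = −(0.0592/1) log(0.00083/0.053) = −(0.0592/1)(-1.805) = +0.107 V.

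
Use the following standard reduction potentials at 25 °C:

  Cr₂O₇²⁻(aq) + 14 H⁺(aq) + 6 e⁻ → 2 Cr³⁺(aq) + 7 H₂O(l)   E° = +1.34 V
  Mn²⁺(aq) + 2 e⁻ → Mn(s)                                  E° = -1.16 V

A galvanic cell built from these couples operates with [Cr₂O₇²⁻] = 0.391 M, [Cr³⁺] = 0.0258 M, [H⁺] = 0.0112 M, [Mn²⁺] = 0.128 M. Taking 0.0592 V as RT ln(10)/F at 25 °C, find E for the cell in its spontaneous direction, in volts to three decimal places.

+2.284 V

Cr₂O₇²⁻/Cr³⁺ is the cathode (higher E°), Mn²⁺/Mn the anode: E°cell = +1.34 − (-1.16) = +2.50 V, n = 6.
Overall: Cr₂O₇²⁻(aq) + 14 H⁺(aq) + 3 Mn(s) → 2 Cr³⁺(aq) + 7 H₂O(l) + 3 Mn²⁺(aq)
Q = [Cr³⁺]^2·[Mn²⁺]^3 / ([Cr₂O₇²⁻]·[H⁺]^14); log Q = 21.864.
E = E° − (0.0592/n) log Q = +2.50 − (0.0592/6)(21.864) = +2.284 V.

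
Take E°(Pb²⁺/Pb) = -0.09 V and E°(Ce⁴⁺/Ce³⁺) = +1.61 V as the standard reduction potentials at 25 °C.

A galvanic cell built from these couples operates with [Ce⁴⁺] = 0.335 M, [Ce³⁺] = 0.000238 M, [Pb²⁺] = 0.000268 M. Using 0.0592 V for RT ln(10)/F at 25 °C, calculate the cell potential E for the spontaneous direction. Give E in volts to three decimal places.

Ce⁴⁺/Ce³⁺ is the cathode (higher E°), Pb²⁺/Pb the anode: E°cell = +1.61 − (-0.09) = +1.70 V, n = 2.
Overall: 2 Ce⁴⁺(aq) + Pb(s) → 2 Ce³⁺(aq) + Pb²⁺(aq)
Q = [Ce³⁺]^2·[Pb²⁺] / ([Ce⁴⁺]^2); log Q = -9.869.
E = E° − (0.0592/n) log Q = +1.70 − (0.0592/2)(-9.869) = +1.992 V.

+1.992 V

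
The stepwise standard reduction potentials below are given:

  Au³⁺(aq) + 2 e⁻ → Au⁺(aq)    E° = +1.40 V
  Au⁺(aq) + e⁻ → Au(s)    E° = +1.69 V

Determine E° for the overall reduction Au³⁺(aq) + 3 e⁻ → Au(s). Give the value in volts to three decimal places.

+1.497 V

Adding the free-energy changes (−nFE°) of the two steps gives −n₃FE°₃ = −n₁FE°₁ − n₂FE°₂.
E°₃ = (2×+1.40 + 1×+1.69) / 3 = (+4.490) / 3 = +1.497 V.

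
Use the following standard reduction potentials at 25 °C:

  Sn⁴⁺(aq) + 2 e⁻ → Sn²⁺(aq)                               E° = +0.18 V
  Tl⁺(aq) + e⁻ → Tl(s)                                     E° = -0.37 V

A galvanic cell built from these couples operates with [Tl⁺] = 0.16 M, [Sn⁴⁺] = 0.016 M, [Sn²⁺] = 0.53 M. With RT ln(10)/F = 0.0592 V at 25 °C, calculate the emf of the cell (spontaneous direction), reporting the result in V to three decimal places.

+0.552 V

Sn⁴⁺/Sn²⁺ is the cathode (higher E°), Tl⁺/Tl the anode: E°cell = +0.18 − (-0.37) = +0.55 V, n = 2.
Overall: Sn⁴⁺(aq) + 2 Tl(s) → Sn²⁺(aq) + 2 Tl⁺(aq)
Q = [Sn²⁺]·[Tl⁺]^2 / ([Sn⁴⁺]); log Q = -0.072.
E = E° − (0.0592/n) log Q = +0.55 − (0.0592/2)(-0.072) = +0.552 V.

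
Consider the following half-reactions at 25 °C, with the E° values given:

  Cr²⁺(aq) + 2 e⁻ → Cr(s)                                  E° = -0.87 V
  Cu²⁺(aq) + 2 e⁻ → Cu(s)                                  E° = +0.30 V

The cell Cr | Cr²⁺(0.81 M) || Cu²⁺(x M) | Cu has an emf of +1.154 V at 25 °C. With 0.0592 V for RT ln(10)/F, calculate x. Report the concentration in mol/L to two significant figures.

Cu²⁺/Cu is the cathode, Cr²⁺/Cr the anode: E°cell = +1.17 V, n = 2.
Overall reaction: Cu²⁺(aq) + Cr(s) → Cu(s) + Cr²⁺(aq); Q = [Cr²⁺]^1/[Cu²⁺]^1.
From E = E° − (0.0592/n) log Q: log Q = (E° − E)·n/0.0592 = (+1.17 − (+1.154))·2/0.0592 = 0.5405.
So 1·log[Cu²⁺] = 1·log(0.81) − log Q = -0.0915 − (0.5405) = -0.6320; [Cu²⁺] = 10^(-0.6320) ≈ 0.23 M.

0.23 M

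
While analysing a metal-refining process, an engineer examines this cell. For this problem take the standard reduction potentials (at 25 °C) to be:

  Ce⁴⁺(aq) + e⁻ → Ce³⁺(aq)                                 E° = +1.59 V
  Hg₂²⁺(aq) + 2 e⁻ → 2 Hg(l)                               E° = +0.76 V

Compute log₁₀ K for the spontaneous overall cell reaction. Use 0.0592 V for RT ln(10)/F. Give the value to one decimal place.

28.0

Cathode: Ce⁴⁺/Ce³⁺; anode: Hg₂²⁺/Hg. E°cell = +0.83 V, n = 2.
log K = nE°cell / 0.0592 = (2)(+0.83) / 0.0592 = 28.0.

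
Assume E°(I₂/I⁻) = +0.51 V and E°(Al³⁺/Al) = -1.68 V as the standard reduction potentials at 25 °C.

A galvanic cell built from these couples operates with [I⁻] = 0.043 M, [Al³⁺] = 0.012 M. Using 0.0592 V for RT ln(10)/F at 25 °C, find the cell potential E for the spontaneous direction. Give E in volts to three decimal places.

+2.309 V

I₂/I⁻ is the cathode (higher E°), Al³⁺/Al the anode: E°cell = +0.51 − (-1.68) = +2.19 V, n = 6.
Overall: 3 I₂(s) + 2 Al(s) → 6 I⁻(aq) + 2 Al³⁺(aq)
Q = [I⁻]^6·[Al³⁺]^2; log Q = -12.041.
E = E° − (0.0592/n) log Q = +2.19 − (0.0592/6)(-12.041) = +2.309 V.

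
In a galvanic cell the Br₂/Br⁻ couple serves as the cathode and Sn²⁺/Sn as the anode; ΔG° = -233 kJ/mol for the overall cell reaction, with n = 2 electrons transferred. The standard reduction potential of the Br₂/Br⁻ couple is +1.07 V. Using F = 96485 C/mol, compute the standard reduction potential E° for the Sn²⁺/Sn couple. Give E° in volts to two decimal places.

-0.14 V

E°cell = −ΔG°/(nF) = −(-233×10³)/((2)(96485)) = +1.207 V.
Since Br₂/Br⁻ is the cathode and Sn²⁺/Sn the anode, E°cell = E°(Br₂/Br⁻) − E°(Sn²⁺/Sn).
So E°(Sn²⁺/Sn) = E°(Br₂/Br⁻) − E°cell = (+1.07) − (+1.207) = -0.14 V.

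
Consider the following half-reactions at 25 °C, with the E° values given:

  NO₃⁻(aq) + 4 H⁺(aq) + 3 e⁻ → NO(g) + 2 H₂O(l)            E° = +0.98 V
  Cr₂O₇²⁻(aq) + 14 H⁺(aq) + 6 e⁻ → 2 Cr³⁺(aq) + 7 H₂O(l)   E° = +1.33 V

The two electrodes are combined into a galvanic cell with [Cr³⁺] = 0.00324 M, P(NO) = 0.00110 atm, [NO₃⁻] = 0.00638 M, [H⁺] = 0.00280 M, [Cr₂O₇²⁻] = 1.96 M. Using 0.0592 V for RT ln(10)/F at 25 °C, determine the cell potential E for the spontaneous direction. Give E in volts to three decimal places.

Cr₂O₇²⁻/Cr³⁺ is the cathode (higher E°), NO₃⁻/NO the anode: E°cell = +1.33 − (+0.98) = +0.35 V, n = 6.
Overall: Cr₂O₇²⁻(aq) + 6 H⁺(aq) + 2 NO(g) → 2 Cr³⁺(aq) + 3 H₂O(l) + 2 NO₃⁻(aq)
Q = [Cr³⁺]^2·[NO₃⁻]^2 / ([Cr₂O₇²⁻]·[H⁺]^6·P(NO)^2); log Q = 11.573.
E = E° − (0.0592/n) log Q = +0.35 − (0.0592/6)(11.573) = +0.236 V.

+0.236 V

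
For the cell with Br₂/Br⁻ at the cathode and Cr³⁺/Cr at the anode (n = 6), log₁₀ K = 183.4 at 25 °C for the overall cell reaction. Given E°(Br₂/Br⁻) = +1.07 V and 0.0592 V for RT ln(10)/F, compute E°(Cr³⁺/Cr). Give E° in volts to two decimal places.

-0.74 V

E°cell = (0.0592/n)·log K = (0.0592/6)(183.4) = +1.810 V.
Since Br₂/Br⁻ is the cathode and Cr³⁺/Cr the anode, E°cell = E°(Br₂/Br⁻) − E°(Cr³⁺/Cr).
So E°(Cr³⁺/Cr) = E°(Br₂/Br⁻) − E°cell = (+1.07) − (+1.810) = -0.74 V.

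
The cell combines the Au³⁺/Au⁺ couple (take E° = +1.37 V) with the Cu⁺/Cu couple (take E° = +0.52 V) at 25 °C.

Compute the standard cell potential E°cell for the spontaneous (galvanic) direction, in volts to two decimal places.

+0.85 V

The Au³⁺/Au⁺ couple has the higher reduction potential, so it is the cathode; Cu⁺/Cu is oxidised at the anode.
E°cell = E°(cathode) − E°(anode) = (+1.37) − (+0.52) = +0.85 V.
Since E°cell > 0, the reaction is spontaneous under standard conditions.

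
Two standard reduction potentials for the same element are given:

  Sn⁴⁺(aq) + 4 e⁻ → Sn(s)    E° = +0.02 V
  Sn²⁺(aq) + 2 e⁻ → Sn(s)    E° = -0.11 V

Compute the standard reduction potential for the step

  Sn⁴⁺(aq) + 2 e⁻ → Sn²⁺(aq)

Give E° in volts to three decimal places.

+0.150 V

Sequential free energies add, so n₃E°₃ = n₁E°₁ + n₂E°₂.
With n₃ = 4, and the known step contributing 2×(-0.11) V, the unknown satisfies 2·E° = 4×(+0.02) − 2×(-0.11) = +0.300.
E° = +0.300 / 2 = +0.150 V.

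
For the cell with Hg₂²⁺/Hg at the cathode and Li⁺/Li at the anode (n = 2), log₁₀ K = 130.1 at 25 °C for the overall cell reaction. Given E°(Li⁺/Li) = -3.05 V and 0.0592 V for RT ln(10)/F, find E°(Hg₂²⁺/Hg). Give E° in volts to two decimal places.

E°cell = (0.0592/n)·log K = (0.0592/2)(130.1) = +3.851 V.
Since Hg₂²⁺/Hg is the cathode and Li⁺/Li the anode, E°cell = E°(Hg₂²⁺/Hg) − E°(Li⁺/Li).
So E°(Hg₂²⁺/Hg) = E°cell + E°(Li⁺/Li) = +3.851 + (-3.05) = +0.80 V.

+0.80 V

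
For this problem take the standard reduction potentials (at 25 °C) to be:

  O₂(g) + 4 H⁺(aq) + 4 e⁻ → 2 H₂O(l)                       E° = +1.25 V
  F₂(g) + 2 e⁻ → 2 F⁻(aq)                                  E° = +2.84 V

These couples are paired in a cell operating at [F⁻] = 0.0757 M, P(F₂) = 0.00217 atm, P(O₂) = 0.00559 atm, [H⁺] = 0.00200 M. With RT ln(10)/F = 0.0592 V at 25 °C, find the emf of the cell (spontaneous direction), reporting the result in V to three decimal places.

F₂/F⁻ is the cathode (higher E°), O₂/H₂O the anode: E°cell = +2.84 − (+1.25) = +1.59 V, n = 4.
Overall: 2 F₂(g) + 2 H₂O(l) → 4 F⁻(aq) + O₂(g) + 4 H⁺(aq)
Q = [F⁻]^4·P(O₂)·[H⁺]^4 / (P(F₂)^2); log Q = -12.205.
E = E° − (0.0592/n) log Q = +1.59 − (0.0592/4)(-12.205) = +1.771 V.

+1.771 V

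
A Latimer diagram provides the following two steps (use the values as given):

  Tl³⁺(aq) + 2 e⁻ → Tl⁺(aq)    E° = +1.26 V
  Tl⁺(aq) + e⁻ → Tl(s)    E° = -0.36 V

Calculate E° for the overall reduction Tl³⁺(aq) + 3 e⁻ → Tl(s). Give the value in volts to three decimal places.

Adding the free-energy changes (−nFE°) of the two steps gives −n₃FE°₃ = −n₁FE°₁ − n₂FE°₂.
E°₃ = (2×+1.26 + 1×-0.36) / 3 = (+2.160) / 3 = +0.720 V.
Simply averaging or adding the two E° values would be wrong; the electron-weighted sum is required.

+0.720 V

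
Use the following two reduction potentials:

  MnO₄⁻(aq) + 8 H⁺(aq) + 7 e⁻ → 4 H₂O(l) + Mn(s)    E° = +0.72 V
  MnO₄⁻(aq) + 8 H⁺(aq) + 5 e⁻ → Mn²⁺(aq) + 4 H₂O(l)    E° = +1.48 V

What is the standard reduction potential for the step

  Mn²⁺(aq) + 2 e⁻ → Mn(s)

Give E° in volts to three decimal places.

-1.180 V

Sequential free energies add, so n₃E°₃ = n₁E°₁ + n₂E°₂.
With n₃ = 7, and the known step contributing 5×(+1.48) V, the unknown satisfies 2·E° = 7×(+0.72) − 5×(+1.48) = -2.360.
E° = -2.360 / 2 = -1.180 V.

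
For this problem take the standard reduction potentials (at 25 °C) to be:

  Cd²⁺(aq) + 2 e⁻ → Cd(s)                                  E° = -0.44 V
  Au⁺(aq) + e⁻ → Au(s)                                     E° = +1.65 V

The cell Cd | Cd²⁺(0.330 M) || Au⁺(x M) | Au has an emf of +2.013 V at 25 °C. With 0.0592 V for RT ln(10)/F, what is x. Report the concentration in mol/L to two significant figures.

0.029 M

Au⁺/Au is the cathode, Cd²⁺/Cd the anode: E°cell = +2.09 V, n = 2.
Overall reaction: 2 Au⁺(aq) + Cd(s) → 2 Au(s) + Cd²⁺(aq); Q = [Cd²⁺]^1/[Au⁺]^2.
From E = E° − (0.0592/n) log Q: log Q = (E° − E)·n/0.0592 = (+2.09 − (+2.013))·2/0.0592 = 2.6014.
So 2·log[Au⁺] = 1·log(0.33) − log Q = -0.4815 − (2.6014) = -3.0829; log[Au⁺] = -3.0829 / 2 = -1.5414; [Au⁺] = 10^(-1.5414) ≈ 0.029 M.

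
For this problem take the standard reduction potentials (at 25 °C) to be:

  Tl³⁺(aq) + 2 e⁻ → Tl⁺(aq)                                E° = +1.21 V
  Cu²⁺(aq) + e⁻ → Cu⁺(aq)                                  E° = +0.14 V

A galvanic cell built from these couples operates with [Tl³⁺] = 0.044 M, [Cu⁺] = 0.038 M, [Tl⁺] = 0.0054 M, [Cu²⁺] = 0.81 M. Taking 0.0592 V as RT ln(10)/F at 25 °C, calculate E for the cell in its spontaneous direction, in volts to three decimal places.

+1.018 V

Tl³⁺/Tl⁺ is the cathode (higher E°), Cu²⁺/Cu⁺ the anode: E°cell = +1.21 − (+0.14) = +1.07 V, n = 2.
Overall: Tl³⁺(aq) + 2 Cu⁺(aq) → Tl⁺(aq) + 2 Cu²⁺(aq)
Q = [Tl⁺]·[Cu²⁺]^2 / ([Tl³⁺]·[Cu⁺]^2); log Q = 1.746.
E = E° − (0.0592/n) log Q = +1.07 − (0.0592/2)(1.746) = +1.018 V.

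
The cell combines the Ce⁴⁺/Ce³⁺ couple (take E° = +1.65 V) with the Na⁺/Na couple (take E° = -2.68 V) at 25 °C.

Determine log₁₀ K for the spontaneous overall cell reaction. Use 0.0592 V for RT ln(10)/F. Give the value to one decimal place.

Cathode: Ce⁴⁺/Ce³⁺; anode: Na⁺/Na. E°cell = +4.33 V, n = 1.
log K = nE°cell / 0.0592 = (1)(+4.33) / 0.0592 = 73.1.

73.1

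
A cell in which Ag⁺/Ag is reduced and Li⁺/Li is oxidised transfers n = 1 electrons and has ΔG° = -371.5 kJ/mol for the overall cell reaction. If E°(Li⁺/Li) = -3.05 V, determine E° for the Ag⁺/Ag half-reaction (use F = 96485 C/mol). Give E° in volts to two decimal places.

E°cell = −ΔG°/(nF) = −(-371.5×10³)/((1)(96485)) = +3.850 V.
Since Ag⁺/Ag is the cathode and Li⁺/Li the anode, E°cell = E°(Ag⁺/Ag) − E°(Li⁺/Li).
So E°(Ag⁺/Ag) = E°cell + E°(Li⁺/Li) = +3.850 + (-3.05) = +0.80 V.

+0.80 V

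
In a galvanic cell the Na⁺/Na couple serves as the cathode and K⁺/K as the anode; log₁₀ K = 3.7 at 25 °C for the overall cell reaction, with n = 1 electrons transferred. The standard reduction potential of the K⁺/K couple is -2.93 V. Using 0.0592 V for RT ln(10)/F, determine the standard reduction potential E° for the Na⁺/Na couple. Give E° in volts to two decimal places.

E°cell = (0.0592/n)·log K = (0.0592/1)(3.7) = +0.219 V.
Since Na⁺/Na is the cathode and K⁺/K the anode, E°cell = E°(Na⁺/Na) − E°(K⁺/K).
So E°(Na⁺/Na) = E°cell + E°(K⁺/K) = +0.219 + (-2.93) = -2.71 V.

-2.71 V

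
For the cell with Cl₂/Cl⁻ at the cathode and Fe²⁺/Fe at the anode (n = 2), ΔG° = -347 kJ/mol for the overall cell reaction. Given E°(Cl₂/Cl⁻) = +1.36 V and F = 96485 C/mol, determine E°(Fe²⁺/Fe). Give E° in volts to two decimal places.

E°cell = −ΔG°/(nF) = −(-347×10³)/((2)(96485)) = +1.798 V.
Since Cl₂/Cl⁻ is the cathode and Fe²⁺/Fe the anode, E°cell = E°(Cl₂/Cl⁻) − E°(Fe²⁺/Fe).
So E°(Fe²⁺/Fe) = E°(Cl₂/Cl⁻) − E°cell = (+1.36) − (+1.798) = -0.44 V.

-0.44 V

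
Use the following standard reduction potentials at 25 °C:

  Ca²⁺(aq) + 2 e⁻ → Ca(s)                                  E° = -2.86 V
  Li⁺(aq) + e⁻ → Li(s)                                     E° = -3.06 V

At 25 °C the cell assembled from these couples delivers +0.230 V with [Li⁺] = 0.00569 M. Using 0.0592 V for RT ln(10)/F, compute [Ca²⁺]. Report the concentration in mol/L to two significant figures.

Ca²⁺/Ca is the cathode, Li⁺/Li the anode: E°cell = +0.20 V, n = 2.
Overall reaction: Ca²⁺(aq) + 2 Li(s) → Ca(s) + 2 Li⁺(aq); Q = [Li⁺]^2/[Ca²⁺]^1.
From E = E° − (0.0592/n) log Q: log Q = (E° − E)·n/0.0592 = (+0.20 − (+0.230))·2/0.0592 = -1.0135.
So 1·log[Ca²⁺] = 2·log(0.00569) − log Q = -4.4898 − (-1.0135) = -3.4763; [Ca²⁺] = 10^(-3.4763) ≈ 0.00033 M.

0.00033 M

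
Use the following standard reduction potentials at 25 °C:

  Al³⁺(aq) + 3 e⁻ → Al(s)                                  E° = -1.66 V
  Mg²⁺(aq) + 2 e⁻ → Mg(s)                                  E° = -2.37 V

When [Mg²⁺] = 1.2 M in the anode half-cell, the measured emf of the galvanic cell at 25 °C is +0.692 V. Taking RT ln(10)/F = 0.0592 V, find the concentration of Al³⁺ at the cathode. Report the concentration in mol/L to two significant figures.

Al³⁺/Al is the cathode, Mg²⁺/Mg the anode: E°cell = +0.71 V, n = 6.
Overall reaction: 2 Al³⁺(aq) + 3 Mg(s) → 2 Al(s) + 3 Mg²⁺(aq); Q = [Mg²⁺]^3/[Al³⁺]^2.
From E = E° − (0.0592/n) log Q: log Q = (E° − E)·n/0.0592 = (+0.71 − (+0.692))·6/0.0592 = 1.8243.
So 2·log[Al³⁺] = 3·log(1.2) − log Q = 0.2375 − (1.8243) = -1.5868; log[Al³⁺] = -1.5868 / 2 = -0.7934; [Al³⁺] = 10^(-0.7934) ≈ 0.16 M.

0.16 M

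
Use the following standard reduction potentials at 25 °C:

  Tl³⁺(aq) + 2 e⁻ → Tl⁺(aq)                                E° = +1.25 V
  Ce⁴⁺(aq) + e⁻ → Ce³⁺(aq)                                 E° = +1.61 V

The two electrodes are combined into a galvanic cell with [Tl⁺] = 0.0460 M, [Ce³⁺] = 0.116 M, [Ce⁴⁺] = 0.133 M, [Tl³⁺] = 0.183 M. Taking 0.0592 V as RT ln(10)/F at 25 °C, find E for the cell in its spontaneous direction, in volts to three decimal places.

+0.346 V

Ce⁴⁺/Ce³⁺ is the cathode (higher E°), Tl³⁺/Tl⁺ the anode: E°cell = +1.61 − (+1.25) = +0.36 V, n = 2.
Overall: 2 Ce⁴⁺(aq) + Tl⁺(aq) → 2 Ce³⁺(aq) + Tl³⁺(aq)
Q = [Ce³⁺]^2·[Tl³⁺] / ([Ce⁴⁺]^2·[Tl⁺]); log Q = 0.481.
E = E° − (0.0592/n) log Q = +0.36 − (0.0592/2)(0.481) = +0.346 V.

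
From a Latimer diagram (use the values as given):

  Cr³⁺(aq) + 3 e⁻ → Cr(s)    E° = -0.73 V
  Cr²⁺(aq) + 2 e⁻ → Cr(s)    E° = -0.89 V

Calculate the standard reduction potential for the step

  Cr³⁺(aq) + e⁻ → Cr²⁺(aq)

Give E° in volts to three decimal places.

-0.410 V

Sequential free energies add, so n₃E°₃ = n₁E°₁ + n₂E°₂.
With n₃ = 3, and the known step contributing 2×(-0.89) V, the unknown satisfies 1·E° = 3×(-0.73) − 2×(-0.89) = -0.410.
E° = -0.410 / 1 = -0.410 V.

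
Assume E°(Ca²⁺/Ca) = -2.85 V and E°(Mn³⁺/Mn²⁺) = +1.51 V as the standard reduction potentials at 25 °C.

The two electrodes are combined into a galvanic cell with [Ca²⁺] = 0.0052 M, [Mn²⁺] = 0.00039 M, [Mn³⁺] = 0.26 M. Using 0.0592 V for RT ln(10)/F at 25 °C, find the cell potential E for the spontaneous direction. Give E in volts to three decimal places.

Mn³⁺/Mn²⁺ is the cathode (higher E°), Ca²⁺/Ca the anode: E°cell = +1.51 − (-2.85) = +4.36 V, n = 2.
Overall: 2 Mn³⁺(aq) + Ca(s) → 2 Mn²⁺(aq) + Ca²⁺(aq)
Q = [Mn²⁺]^2·[Ca²⁺] / ([Mn³⁺]^2); log Q = -7.932.
E = E° − (0.0592/n) log Q = +4.36 − (0.0592/2)(-7.932) = +4.595 V.

+4.595 V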